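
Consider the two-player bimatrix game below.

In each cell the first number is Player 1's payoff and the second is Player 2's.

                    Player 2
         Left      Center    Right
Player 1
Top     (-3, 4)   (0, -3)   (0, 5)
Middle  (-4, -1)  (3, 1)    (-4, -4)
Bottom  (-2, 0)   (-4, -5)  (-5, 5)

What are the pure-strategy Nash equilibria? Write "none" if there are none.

The pure Nash equilibria are (Top, Right); (Middle, Center).

For each player, find the best response to each opponent profile; mutual best responses are the pure NE.
Player 1 against Left: payoffs -3, -4, -2 → best response Bottom.
Player 1 against Center: payoffs 0, 3, -4 → best response Middle.
Player 1 against Right: payoffs 0, -4, -5 → best response Top.
Player 2 against Top: payoffs 4, -3, 5 → best response Right.
Player 2 against Middle: payoffs -1, 1, -4 → best response Center.
Player 2 against Bottom: payoffs 0, -5, 5 → best response Right.
Mutual best responses: (Top, Right); (Middle, Center).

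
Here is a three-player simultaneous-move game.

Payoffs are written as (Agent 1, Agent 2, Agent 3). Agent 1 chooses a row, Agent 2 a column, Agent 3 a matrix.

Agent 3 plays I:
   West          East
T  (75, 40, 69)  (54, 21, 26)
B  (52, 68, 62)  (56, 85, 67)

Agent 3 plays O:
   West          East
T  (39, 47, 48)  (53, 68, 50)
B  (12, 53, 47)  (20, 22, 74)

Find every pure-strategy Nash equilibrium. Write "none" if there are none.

(T, West, I); (T, East, O)

Agent 1 against (West, I): payoffs 75, 52 → best response T.
Agent 1 against (West, O): payoffs 39, 12 → best response T.
Agent 1 against (East, I): payoffs 54, 56 → best response B.
Agent 1 against (East, O): payoffs 53, 20 → best response T.
Agent 2 against (T, I): payoffs 40, 21 → best response West.
Agent 2 against (T, O): payoffs 47, 68 → best response East.
Agent 2 against (B, I): payoffs 68, 85 → best response East.
Agent 2 against (B, O): payoffs 53, 22 → best response West.
Agent 3 against (T, West): payoffs 69, 48 → best response I.
Agent 3 against (T, East): payoffs 26, 50 → best response O.
Agent 3 against (B, West): payoffs 62, 47 → best response I.
Agent 3 against (B, East): payoffs 67, 74 → best response O.
Mutual best responses: (T, West, I); (T, East, O).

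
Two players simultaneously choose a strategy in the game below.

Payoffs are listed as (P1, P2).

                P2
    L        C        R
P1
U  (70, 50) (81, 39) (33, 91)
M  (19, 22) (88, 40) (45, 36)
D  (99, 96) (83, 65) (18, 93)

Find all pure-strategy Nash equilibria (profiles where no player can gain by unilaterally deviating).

(M, C); (D, L)

(U, L): P1 can switch to D (70 → 99). Not NE.
(U, C): P1 can switch to M (81 → 88). Not NE.
(U, R): P1 can switch to M (33 → 45). Not NE.
(M, L): P1 can switch to U (19 → 70). Not NE.
(M, C): P1 gets 88, best alternative 83; P2 gets 40, best alternative 36. No profitable deviation — NE.
(M, R): P2 can switch to C (36 → 40). Not NE.
(D, L): P1 gets 99, best alternative 70; P2 gets 96, best alternative 93. No profitable deviation — NE.
(D, C): P1 can switch to M (83 → 88). Not NE.
(D, R): P1 can switch to U (18 → 33). Not NE.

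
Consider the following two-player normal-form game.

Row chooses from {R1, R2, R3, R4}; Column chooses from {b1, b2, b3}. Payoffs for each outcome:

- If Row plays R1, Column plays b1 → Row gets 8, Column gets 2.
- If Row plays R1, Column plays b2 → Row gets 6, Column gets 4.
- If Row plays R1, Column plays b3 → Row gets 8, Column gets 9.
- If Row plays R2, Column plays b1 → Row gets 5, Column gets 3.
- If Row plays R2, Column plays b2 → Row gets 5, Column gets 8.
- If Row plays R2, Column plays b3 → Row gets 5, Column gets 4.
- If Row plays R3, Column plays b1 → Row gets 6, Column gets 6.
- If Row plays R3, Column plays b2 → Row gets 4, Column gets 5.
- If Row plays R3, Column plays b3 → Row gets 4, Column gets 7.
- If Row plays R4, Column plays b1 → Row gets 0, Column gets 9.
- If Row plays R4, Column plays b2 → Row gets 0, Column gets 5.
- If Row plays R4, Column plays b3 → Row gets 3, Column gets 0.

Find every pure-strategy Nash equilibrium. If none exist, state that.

(R1, b3)

(R1, b1): Column can switch to b2 (2 → 4). Not NE.
(R1, b2): Column can switch to b3 (4 → 9). Not NE.
(R1, b3): Row gets 8, best alternative 5; Column gets 9, best alternative 4. No profitable deviation — NE.
(R2, b1): Row can switch to R1 (5 → 8). Not NE.
(R2, b2): Row can switch to R1 (5 → 6). Not NE.
(R2, b3): Row can switch to R1 (5 → 8). Not NE.
(R3, b1): Row can switch to R1 (6 → 8). Not NE.
(R3, b2): Row can switch to R1 (4 → 6). Not NE.
(R3, b3): Row can switch to R1 (4 → 8). Not NE.
(R4, b1): Row can switch to R1 (0 → 8). Not NE.
(R4, b2): Row can switch to R1 (0 → 6). Not NE.
(R4, b3): Row can switch to R1 (3 → 8). Not NE.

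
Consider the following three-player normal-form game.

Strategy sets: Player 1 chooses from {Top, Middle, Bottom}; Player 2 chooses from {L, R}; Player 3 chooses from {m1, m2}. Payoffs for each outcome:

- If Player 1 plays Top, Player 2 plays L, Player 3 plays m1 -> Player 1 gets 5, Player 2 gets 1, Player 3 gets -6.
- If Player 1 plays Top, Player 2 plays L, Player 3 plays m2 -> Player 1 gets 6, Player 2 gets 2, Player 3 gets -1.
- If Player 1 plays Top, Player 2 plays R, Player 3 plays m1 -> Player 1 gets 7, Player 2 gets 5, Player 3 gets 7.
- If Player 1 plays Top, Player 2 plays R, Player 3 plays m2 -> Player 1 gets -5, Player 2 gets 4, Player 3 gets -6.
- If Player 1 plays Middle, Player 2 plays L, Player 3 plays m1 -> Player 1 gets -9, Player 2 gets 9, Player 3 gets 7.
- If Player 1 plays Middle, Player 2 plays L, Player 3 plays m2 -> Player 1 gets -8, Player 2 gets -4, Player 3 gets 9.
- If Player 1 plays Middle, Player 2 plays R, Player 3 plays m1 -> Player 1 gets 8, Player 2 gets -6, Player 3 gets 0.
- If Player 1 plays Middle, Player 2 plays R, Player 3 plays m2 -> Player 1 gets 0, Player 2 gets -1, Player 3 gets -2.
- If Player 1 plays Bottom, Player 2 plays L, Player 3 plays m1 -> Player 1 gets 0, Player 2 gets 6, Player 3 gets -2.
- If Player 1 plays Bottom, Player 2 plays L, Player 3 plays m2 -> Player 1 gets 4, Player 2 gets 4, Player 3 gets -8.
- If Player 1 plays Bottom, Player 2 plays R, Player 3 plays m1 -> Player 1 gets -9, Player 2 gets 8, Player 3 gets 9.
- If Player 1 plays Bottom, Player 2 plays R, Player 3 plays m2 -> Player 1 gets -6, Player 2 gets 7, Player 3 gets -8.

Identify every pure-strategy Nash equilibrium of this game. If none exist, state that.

Player 1 against (L, m1): payoffs 5, -9, 0 → best response Top.
Player 1 against (L, m2): payoffs 6, -8, 4 → best response Top.
Player 1 against (R, m1): payoffs 7, 8, -9 → best response Middle.
Player 1 against (R, m2): payoffs -5, 0, -6 → best response Middle.
Player 2 against (Top, m1): payoffs 1, 5 → best response R.
Player 2 against (Top, m2): payoffs 2, 4 → best response R.
Player 2 against (Middle, m1): payoffs 9, -6 → best response L.
Player 2 against (Middle, m2): payoffs -4, -1 → best response R.
Player 2 against (Bottom, m1): payoffs 6, 8 → best response R.
Player 2 against (Bottom, m2): payoffs 4, 7 → best response R.
Player 3 against (Top, L): payoffs -6, -1 → best response m2.
Player 3 against (Top, R): payoffs 7, -6 → best response m1.
Player 3 against (Middle, L): payoffs 7, 9 → best response m2.
Player 3 against (Middle, R): payoffs 0, -2 → best response m1.
Player 3 against (Bottom, L): payoffs -2, -8 → best response m1.
Player 3 against (Bottom, R): payoffs 9, -8 → best response m1.
No profile is a mutual best response for all players.

This game has no pure Nash equilibrium.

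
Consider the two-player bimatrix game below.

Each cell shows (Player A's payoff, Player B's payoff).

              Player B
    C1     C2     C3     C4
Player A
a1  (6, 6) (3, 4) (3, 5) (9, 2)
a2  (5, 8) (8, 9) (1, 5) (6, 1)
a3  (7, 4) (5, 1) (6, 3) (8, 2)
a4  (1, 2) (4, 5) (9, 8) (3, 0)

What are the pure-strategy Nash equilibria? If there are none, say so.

(a2, C2) and (a3, C1) and (a4, C3)

(a1, C1): Player A can switch to a3 (6 → 7). Not NE.
(a1, C2): Player A can switch to a2 (3 → 8). Not NE.
(a1, C3): Player A can switch to a3 (3 → 6). Not NE.
(a1, C4): Player B can switch to C1 (2 → 6). Not NE.
(a2, C1): Player A can switch to a1 (5 → 6). Not NE.
(a2, C2): Player A gets 8, best alternative 5; Player B gets 9, best alternative 8. No profitable deviation — NE.
(a2, C3): Player A can switch to a1 (1 → 3). Not NE.
(a2, C4): Player A can switch to a1 (6 → 9). Not NE.
(a3, C1): Player A gets 7, best alternative 6; Player B gets 4, best alternative 3. No profitable deviation — NE.
(a3, C2): Player A can switch to a2 (5 → 8). Not NE.
(a4, C3): Player A gets 9, best alternative 6; Player B gets 8, best alternative 5. No profitable deviation — NE.
(The remaining 5 profiles each have a profitable deviation by the same check.)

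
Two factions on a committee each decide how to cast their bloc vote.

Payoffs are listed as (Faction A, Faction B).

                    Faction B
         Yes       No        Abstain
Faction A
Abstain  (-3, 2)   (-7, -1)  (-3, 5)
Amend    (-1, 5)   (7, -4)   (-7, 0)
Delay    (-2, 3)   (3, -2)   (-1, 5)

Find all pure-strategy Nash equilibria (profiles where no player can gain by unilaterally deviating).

(Amend, Yes) and (Delay, Abstain)

Faction A against Yes: payoffs -3, -1, -2 → best response Amend.
Faction A against No: payoffs -7, 7, 3 → best response Amend.
Faction A against Abstain: payoffs -3, -7, -1 → best response Delay.
Faction B against Abstain: payoffs 2, -1, 5 → best response Abstain.
Faction B against Amend: payoffs 5, -4, 0 → best response Yes.
Faction B against Delay: payoffs 3, -2, 5 → best response Abstain.
Mutual best responses: (Amend, Yes); (Delay, Abstain).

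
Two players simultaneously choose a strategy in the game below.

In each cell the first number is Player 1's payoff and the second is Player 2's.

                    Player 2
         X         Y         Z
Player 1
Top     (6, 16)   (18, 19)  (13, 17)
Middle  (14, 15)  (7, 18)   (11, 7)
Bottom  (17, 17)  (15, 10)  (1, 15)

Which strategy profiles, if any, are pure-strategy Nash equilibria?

(Top, X): Player 1 can switch to Middle (6 → 14). Not NE.
(Top, Y): Player 1 gets 18, best alternative 15; Player 2 gets 19, best alternative 17. No profitable deviation — NE.
(Top, Z): Player 2 can switch to Y (17 → 19). Not NE.
(Middle, X): Player 1 can switch to Bottom (14 → 17). Not NE.
(Middle, Y): Player 1 can switch to Top (7 → 18). Not NE.
(Middle, Z): Player 1 can switch to Top (11 → 13). Not NE.
(Bottom, X): Player 1 gets 17, best alternative 14; Player 2 gets 17, best alternative 15. No profitable deviation — NE.
(Bottom, Y): Player 1 can switch to Top (15 → 18). Not NE.
(Bottom, Z): Player 1 can switch to Top (1 → 13). Not NE.

(Top, Y) and (Bottom, X)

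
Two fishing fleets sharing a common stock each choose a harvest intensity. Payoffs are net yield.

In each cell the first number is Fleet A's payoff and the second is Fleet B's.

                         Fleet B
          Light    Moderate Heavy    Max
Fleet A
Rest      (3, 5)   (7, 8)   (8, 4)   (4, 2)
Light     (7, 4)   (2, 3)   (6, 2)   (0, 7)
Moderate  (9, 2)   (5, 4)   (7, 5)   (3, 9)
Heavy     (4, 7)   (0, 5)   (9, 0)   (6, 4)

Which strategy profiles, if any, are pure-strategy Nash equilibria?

(Rest, Moderate)

(Rest, Light): Fleet A can switch to Light (3 → 7). Not NE.
(Rest, Moderate): Fleet A gets 7, best alternative 5; Fleet B gets 8, best alternative 5. No profitable deviation — NE.
(Rest, Heavy): Fleet A can switch to Heavy (8 → 9). Not NE.
(Rest, Max): Fleet A can switch to Heavy (4 → 6). Not NE.
(Light, Light): Fleet A can switch to Moderate (7 → 9). Not NE.
(Light, Moderate): Fleet A can switch to Rest (2 → 7). Not NE.
(Light, Heavy): Fleet A can switch to Rest (6 → 8). Not NE.
(Light, Max): Fleet A can switch to Rest (0 → 4). Not NE.
(Moderate, Light): Fleet B can switch to Moderate (2 → 4). Not NE.
(The remaining 7 profiles each have a profitable deviation by the same check.)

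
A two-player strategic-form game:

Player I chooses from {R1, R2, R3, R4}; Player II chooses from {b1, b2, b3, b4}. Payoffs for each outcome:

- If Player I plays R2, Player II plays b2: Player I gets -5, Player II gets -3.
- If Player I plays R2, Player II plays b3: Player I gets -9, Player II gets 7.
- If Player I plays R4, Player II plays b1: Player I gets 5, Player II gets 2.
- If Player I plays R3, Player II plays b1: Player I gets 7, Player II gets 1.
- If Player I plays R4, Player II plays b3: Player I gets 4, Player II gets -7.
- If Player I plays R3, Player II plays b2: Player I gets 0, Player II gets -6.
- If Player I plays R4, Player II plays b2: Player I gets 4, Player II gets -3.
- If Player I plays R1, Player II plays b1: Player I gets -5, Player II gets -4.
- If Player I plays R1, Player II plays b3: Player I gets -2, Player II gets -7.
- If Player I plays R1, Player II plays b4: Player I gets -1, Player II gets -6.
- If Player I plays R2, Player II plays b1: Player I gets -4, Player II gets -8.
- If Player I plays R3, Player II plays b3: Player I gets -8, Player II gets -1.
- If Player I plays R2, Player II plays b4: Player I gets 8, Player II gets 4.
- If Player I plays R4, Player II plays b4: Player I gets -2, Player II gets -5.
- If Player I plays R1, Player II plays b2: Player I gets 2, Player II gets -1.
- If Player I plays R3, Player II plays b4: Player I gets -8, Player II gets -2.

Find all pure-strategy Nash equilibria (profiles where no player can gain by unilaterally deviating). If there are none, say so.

(R1, b1): Player I can switch to R2 (-5 → -4). Not NE.
(R1, b2): Player I can switch to R4 (2 → 4). Not NE.
(R1, b3): Player I can switch to R4 (-2 → 4). Not NE.
(R1, b4): Player I can switch to R2 (-1 → 8). Not NE.
(R2, b1): Player I can switch to R3 (-4 → 7). Not NE.
(R2, b2): Player I can switch to R1 (-5 → 2). Not NE.
(R2, b3): Player I can switch to R1 (-9 → -2). Not NE.
(R2, b4): Player II can switch to b3 (4 → 7). Not NE.
(R3, b1): Player I gets 7, best alternative 5; Player II gets 1, best alternative -1. No profitable deviation — NE.
(R3, b2): Player I can switch to R1 (0 → 2). Not NE.
(R3, b3): Player I can switch to R1 (-8 → -2). Not NE.
(The remaining 5 profiles each have a profitable deviation by the same check.)

(R3, b1)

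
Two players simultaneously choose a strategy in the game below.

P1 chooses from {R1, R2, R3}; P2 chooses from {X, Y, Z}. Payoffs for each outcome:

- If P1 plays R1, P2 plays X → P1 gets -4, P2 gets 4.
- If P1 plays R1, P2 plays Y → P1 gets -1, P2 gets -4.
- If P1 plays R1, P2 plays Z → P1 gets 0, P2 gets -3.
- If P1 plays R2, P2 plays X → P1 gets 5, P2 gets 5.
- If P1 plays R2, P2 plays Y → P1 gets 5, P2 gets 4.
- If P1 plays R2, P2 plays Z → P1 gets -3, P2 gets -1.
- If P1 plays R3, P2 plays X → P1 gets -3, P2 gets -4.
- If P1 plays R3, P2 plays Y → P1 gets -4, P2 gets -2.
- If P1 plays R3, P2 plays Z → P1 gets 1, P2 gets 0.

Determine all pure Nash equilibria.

Check each profile: it is a Nash equilibrium iff no player can strictly gain by switching unilaterally.
(R1, X): P1 can switch to R2 (-4 → 5). Not NE.
(R1, Y): P1 can switch to R2 (-1 → 5). Not NE.
(R1, Z): P1 can switch to R3 (0 → 1). Not NE.
(R2, X): P1 gets 5, best alternative -3; P2 gets 5, best alternative 4. No profitable deviation — NE.
(R2, Y): P2 can switch to X (4 → 5). Not NE.
(R2, Z): P1 can switch to R1 (-3 → 0). Not NE.
(R3, X): P1 can switch to R2 (-3 → 5). Not NE.
(R3, Y): P1 can switch to R1 (-4 → -1). Not NE.
(R3, Z): P1 gets 1, best alternative 0; P2 gets 0, best alternative -2. No profitable deviation — NE.

The pure Nash equilibria are (R2, X), (R3, Z).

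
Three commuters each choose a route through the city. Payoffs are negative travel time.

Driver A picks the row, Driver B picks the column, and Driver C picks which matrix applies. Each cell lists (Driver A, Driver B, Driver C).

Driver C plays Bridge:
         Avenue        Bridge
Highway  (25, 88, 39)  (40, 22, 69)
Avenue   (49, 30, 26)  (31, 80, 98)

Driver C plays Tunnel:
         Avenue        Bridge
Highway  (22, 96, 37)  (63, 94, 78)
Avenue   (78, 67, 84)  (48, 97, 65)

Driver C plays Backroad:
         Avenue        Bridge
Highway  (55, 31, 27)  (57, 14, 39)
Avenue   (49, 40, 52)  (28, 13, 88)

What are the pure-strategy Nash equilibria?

Driver A against (Avenue, Bridge): payoffs 25, 49 → best response Avenue.
Driver A against (Avenue, Tunnel): payoffs 22, 78 → best response Avenue.
Driver A against (Avenue, Backroad): payoffs 55, 49 → best response Highway.
Driver A against (Bridge, Bridge): payoffs 40, 31 → best response Highway.
Driver A against (Bridge, Tunnel): payoffs 63, 48 → best response Highway.
Driver A against (Bridge, Backroad): payoffs 57, 28 → best response Highway.
Driver B against (Highway, Bridge): payoffs 88, 22 → best response Avenue.
Driver B against (Highway, Tunnel): payoffs 96, 94 → best response Avenue.
Driver B against (Highway, Backroad): payoffs 31, 14 → best response Avenue.
Driver B against (Avenue, Bridge): payoffs 30, 80 → best response Bridge.
Driver B against (Avenue, Tunnel): payoffs 67, 97 → best response Bridge.
Driver B against (Avenue, Backroad): payoffs 40, 13 → best response Avenue.
Driver C against (Highway, Avenue): payoffs 39, 37, 27 → best response Bridge.
Driver C against (Highway, Bridge): payoffs 69, 78, 39 → best response Tunnel.
Driver C against (Avenue, Avenue): payoffs 26, 84, 52 → best response Tunnel.
Driver C against (Avenue, Bridge): payoffs 98, 65, 88 → best response Bridge.
No profile is a mutual best response for all players.

No pure-strategy Nash equilibrium.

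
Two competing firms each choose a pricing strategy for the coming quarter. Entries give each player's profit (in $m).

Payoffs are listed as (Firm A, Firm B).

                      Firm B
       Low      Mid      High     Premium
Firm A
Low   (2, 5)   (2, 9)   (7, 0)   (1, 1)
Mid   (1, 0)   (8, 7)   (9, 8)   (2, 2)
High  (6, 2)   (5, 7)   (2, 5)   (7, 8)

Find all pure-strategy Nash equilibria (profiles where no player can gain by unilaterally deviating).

Pure-strategy Nash equilibria: (Mid, High); (High, Premium)

Firm A against Low: payoffs 2, 1, 6 → best response High.
Firm A against Mid: payoffs 2, 8, 5 → best response Mid.
Firm A against High: payoffs 7, 9, 2 → best response Mid.
Firm A against Premium: payoffs 1, 2, 7 → best response High.
Firm B against Low: payoffs 5, 9, 0, 1 → best response Mid.
Firm B against Mid: payoffs 0, 7, 8, 2 → best response High.
Firm B against High: payoffs 2, 7, 5, 8 → best response Premium.
Mutual best responses: (Mid, High); (High, Premium).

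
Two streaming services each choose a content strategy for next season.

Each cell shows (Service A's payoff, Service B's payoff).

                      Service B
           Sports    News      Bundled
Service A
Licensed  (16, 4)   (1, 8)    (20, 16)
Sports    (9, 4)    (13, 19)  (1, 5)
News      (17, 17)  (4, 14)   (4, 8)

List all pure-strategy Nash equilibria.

For each player, find the best response to each opponent profile; mutual best responses are the pure NE.
Service A against Sports: payoffs 16, 9, 17 → best response News.
Service A against News: payoffs 1, 13, 4 → best response Sports.
Service A against Bundled: payoffs 20, 1, 4 → best response Licensed.
Service B against Licensed: payoffs 4, 8, 16 → best response Bundled.
Service B against Sports: payoffs 4, 19, 5 → best response News.
Service B against News: payoffs 17, 14, 8 → best response Sports.
Mutual best responses: (Licensed, Bundled); (Sports, News); (News, Sports).

(Licensed, Bundled); (Sports, News); (News, Sports)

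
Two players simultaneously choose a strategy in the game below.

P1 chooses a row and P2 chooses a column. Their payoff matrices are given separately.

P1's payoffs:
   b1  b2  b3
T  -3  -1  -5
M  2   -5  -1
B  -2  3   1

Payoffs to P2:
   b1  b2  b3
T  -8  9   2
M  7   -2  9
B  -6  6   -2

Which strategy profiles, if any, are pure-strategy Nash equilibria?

(T, b1): P1 can switch to M (-3 → 2). Not NE.
(T, b2): P1 can switch to B (-1 → 3). Not NE.
(T, b3): P1 can switch to M (-5 → -1). Not NE.
(M, b1): P2 can switch to b3 (7 → 9). Not NE.
(M, b2): P1 can switch to T (-5 → -1). Not NE.
(M, b3): P1 can switch to B (-1 → 1). Not NE.
(B, b1): P1 can switch to M (-2 → 2). Not NE.
(B, b2): P1 gets 3, best alternative -1; P2 gets 6, best alternative -2. No profitable deviation — NE.
(B, b3): P2 can switch to b2 (-2 → 6). Not NE.

Pure NE: (B, b2)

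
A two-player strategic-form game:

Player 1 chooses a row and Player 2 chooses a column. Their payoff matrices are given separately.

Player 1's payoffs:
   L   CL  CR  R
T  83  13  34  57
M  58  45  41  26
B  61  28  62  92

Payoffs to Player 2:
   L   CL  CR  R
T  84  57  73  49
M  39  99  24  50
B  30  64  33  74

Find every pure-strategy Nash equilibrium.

Player 1 against L: payoffs 83, 58, 61 → best response T.
Player 1 against CL: payoffs 13, 45, 28 → best response M.
Player 1 against CR: payoffs 34, 41, 62 → best response B.
Player 1 against R: payoffs 57, 26, 92 → best response B.
Player 2 against T: payoffs 84, 57, 73, 49 → best response L.
Player 2 against M: payoffs 39, 99, 24, 50 → best response CL.
Player 2 against B: payoffs 30, 64, 33, 74 → best response R.
Mutual best responses: (T, L); (M, CL); (B, R).

(T, L) and (M, CL) and (B, R)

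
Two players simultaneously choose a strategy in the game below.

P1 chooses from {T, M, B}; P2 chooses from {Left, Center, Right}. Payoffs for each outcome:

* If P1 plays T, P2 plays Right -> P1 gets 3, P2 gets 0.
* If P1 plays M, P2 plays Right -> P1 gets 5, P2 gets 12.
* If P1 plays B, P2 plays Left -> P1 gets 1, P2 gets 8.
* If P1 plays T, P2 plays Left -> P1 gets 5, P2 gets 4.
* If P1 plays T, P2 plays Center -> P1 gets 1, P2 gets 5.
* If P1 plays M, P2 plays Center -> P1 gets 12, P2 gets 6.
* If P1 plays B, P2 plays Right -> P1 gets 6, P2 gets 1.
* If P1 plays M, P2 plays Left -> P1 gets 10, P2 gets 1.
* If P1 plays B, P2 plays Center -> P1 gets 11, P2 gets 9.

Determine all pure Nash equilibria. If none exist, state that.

This game has no pure Nash equilibrium.

Mark each player's best response to every combination of opponents' strategies; a profile where every player is best-responding is a pure Nash equilibrium.
P1 against Left: payoffs 5, 10, 1 → best response M.
P1 against Center: payoffs 1, 12, 11 → best response M.
P1 against Right: payoffs 3, 5, 6 → best response B.
P2 against T: payoffs 4, 5, 0 → best response Center.
P2 against M: payoffs 1, 6, 12 → best response Right.
P2 against B: payoffs 8, 9, 1 → best response Center.
No profile is a mutual best response for all players.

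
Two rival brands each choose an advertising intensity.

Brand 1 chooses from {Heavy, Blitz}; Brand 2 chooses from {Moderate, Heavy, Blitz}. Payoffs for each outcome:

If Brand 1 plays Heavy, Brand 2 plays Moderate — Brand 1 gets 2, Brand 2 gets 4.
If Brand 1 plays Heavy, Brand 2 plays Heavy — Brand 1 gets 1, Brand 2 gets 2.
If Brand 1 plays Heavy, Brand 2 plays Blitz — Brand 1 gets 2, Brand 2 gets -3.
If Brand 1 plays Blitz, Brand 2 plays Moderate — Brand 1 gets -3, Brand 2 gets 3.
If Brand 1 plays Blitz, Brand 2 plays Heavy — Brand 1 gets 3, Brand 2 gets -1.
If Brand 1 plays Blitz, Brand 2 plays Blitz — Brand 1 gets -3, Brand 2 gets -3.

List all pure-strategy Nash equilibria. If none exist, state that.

Brand 1 against Moderate: payoffs 2, -3 → best response Heavy.
Brand 1 against Heavy: payoffs 1, 3 → best response Blitz.
Brand 1 against Blitz: payoffs 2, -3 → best response Heavy.
Brand 2 against Heavy: payoffs 4, 2, -3 → best response Moderate.
Brand 2 against Blitz: payoffs 3, -1, -3 → best response Moderate.
Mutual best responses: (Heavy, Moderate).

Pure NE: (Heavy, Moderate)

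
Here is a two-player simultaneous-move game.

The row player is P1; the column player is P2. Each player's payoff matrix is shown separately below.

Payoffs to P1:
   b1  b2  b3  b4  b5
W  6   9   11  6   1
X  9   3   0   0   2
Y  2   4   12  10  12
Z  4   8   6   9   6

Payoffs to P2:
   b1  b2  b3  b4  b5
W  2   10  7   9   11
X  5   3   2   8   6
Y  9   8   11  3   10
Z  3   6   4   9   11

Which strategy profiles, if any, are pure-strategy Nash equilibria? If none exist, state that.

Pure NE: (Y, b3)

P1 against b1: payoffs 6, 9, 2, 4 → best response X.
P1 against b2: payoffs 9, 3, 4, 8 → best response W.
P1 against b3: payoffs 11, 0, 12, 6 → best response Y.
P1 against b4: payoffs 6, 0, 10, 9 → best response Y.
P1 against b5: payoffs 1, 2, 12, 6 → best response Y.
P2 against W: payoffs 2, 10, 7, 9, 11 → best response b5.
P2 against X: payoffs 5, 3, 2, 8, 6 → best response b4.
P2 against Y: payoffs 9, 8, 11, 3, 10 → best response b3.
P2 against Z: payoffs 3, 6, 4, 9, 11 → best response b5.
Mutual best responses: (Y, b3).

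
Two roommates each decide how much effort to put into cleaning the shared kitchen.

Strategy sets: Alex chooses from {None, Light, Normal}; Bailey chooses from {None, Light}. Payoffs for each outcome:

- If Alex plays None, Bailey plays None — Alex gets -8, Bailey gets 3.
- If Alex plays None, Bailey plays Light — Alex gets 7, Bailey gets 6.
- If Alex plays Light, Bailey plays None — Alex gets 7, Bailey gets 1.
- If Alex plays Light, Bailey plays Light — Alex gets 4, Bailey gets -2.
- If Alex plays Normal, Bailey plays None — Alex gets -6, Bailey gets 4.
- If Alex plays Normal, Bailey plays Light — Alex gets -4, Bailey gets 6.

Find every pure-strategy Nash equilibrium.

Pure-strategy Nash equilibria: (None, Light), (Light, None)

(None, None): Alex can switch to Light (-8 → 7). Not NE.
(None, Light): Alex gets 7, best alternative 4; Bailey gets 6, best alternative 3. No profitable deviation — NE.
(Light, None): Alex gets 7, best alternative -6; Bailey gets 1, best alternative -2. No profitable deviation — NE.
(Light, Light): Alex can switch to None (4 → 7). Not NE.
(Normal, None): Alex can switch to Light (-6 → 7). Not NE.
(Normal, Light): Alex can switch to None (-4 → 7). Not NE.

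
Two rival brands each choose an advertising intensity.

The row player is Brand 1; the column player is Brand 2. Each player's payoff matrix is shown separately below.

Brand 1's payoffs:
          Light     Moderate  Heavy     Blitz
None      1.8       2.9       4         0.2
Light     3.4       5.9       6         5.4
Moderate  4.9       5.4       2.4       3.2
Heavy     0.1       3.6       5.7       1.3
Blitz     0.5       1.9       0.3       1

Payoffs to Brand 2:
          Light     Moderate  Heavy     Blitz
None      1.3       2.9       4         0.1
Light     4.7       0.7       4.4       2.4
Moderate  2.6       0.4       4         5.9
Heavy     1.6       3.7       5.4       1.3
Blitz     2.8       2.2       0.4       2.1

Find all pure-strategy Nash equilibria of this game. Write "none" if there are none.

(None, Light): Brand 1 can switch to Light (1.8 → 3.4). Not NE.
(None, Moderate): Brand 1 can switch to Light (2.9 → 5.9). Not NE.
(None, Heavy): Brand 1 can switch to Light (4 → 6). Not NE.
(None, Blitz): Brand 1 can switch to Light (0.2 → 5.4). Not NE.
(Light, Light): Brand 1 can switch to Moderate (3.4 → 4.9). Not NE.
(Light, Moderate): Brand 2 can switch to Light (0.7 → 4.7). Not NE.
(The remaining 14 profiles each have a profitable deviation by the same check.)

No pure-strategy Nash equilibrium.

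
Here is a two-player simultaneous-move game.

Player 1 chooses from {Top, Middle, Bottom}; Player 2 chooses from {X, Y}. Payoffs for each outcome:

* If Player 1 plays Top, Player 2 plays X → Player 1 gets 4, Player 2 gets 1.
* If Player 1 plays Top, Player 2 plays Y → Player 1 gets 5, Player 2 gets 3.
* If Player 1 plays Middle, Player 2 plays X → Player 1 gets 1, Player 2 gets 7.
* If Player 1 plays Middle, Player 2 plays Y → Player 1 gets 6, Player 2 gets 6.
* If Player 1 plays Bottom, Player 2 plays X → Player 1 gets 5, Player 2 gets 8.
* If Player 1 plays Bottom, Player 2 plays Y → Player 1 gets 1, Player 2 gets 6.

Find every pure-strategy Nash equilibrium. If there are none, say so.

Player 1 against X: payoffs 4, 1, 5 → best response Bottom.
Player 1 against Y: payoffs 5, 6, 1 → best response Middle.
Player 2 against Top: payoffs 1, 3 → best response Y.
Player 2 against Middle: payoffs 7, 6 → best response X.
Player 2 against Bottom: payoffs 8, 6 → best response X.
Mutual best responses: (Bottom, X).

(Bottom, X)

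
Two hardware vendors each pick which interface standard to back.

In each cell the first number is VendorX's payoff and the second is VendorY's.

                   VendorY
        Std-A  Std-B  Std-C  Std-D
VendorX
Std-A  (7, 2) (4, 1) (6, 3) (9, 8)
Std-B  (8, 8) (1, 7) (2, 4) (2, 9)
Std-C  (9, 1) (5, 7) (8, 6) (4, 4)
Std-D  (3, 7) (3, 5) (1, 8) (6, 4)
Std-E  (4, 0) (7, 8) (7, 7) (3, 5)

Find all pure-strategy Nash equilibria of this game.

The pure Nash equilibria are (Std-A, Std-D), (Std-E, Std-B).

VendorX against Std-A: payoffs 7, 8, 9, 3, 4 → best response Std-C.
VendorX against Std-B: payoffs 4, 1, 5, 3, 7 → best response Std-E.
VendorX against Std-C: payoffs 6, 2, 8, 1, 7 → best response Std-C.
VendorX against Std-D: payoffs 9, 2, 4, 6, 3 → best response Std-A.
VendorY against Std-A: payoffs 2, 1, 3, 8 → best response Std-D.
VendorY against Std-B: payoffs 8, 7, 4, 9 → best response Std-D.
VendorY against Std-C: payoffs 1, 7, 6, 4 → best response Std-B.
VendorY against Std-D: payoffs 7, 5, 8, 4 → best response Std-C.
VendorY against Std-E: payoffs 0, 8, 7, 5 → best response Std-B.
Mutual best responses: (Std-A, Std-D); (Std-E, Std-B).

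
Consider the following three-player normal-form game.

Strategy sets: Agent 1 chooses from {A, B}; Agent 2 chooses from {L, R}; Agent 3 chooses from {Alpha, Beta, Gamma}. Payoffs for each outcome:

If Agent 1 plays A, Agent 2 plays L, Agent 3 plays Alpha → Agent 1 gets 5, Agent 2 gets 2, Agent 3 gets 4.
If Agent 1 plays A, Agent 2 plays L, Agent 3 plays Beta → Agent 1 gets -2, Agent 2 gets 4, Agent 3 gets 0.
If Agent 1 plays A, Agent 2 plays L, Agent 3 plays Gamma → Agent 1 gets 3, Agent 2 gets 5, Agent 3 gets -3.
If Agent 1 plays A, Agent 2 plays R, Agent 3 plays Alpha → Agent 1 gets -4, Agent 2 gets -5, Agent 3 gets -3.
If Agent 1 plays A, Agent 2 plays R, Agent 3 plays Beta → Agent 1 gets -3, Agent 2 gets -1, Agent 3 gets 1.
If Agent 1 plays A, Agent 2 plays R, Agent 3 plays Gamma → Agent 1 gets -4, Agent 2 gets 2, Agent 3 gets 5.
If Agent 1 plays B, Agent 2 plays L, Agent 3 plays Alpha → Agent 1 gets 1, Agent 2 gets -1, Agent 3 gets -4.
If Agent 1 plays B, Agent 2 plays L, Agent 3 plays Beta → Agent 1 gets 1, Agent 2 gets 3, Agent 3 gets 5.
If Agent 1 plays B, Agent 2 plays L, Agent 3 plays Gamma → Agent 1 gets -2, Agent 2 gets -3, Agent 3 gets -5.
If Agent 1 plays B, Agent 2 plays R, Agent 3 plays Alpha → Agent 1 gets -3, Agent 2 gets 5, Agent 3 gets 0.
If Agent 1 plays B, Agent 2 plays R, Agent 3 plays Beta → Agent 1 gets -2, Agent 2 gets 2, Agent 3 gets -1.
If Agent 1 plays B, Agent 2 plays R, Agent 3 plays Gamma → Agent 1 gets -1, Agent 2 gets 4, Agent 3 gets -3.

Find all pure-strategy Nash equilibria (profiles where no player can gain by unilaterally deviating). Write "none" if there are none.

Agent 1 against (L, Alpha): payoffs 5, 1 → best response A.
Agent 1 against (L, Beta): payoffs -2, 1 → best response B.
Agent 1 against (L, Gamma): payoffs 3, -2 → best response A.
Agent 1 against (R, Alpha): payoffs -4, -3 → best response B.
Agent 1 against (R, Beta): payoffs -3, -2 → best response B.
Agent 1 against (R, Gamma): payoffs -4, -1 → best response B.
Agent 2 against (A, Alpha): payoffs 2, -5 → best response L.
Agent 2 against (A, Beta): payoffs 4, -1 → best response L.
Agent 2 against (A, Gamma): payoffs 5, 2 → best response L.
Agent 2 against (B, Alpha): payoffs -1, 5 → best response R.
Agent 2 against (B, Beta): payoffs 3, 2 → best response L.
Agent 2 against (B, Gamma): payoffs -3, 4 → best response R.
Agent 3 against (A, L): payoffs 4, 0, -3 → best response Alpha.
Agent 3 against (A, R): payoffs -3, 1, 5 → best response Gamma.
Agent 3 against (B, L): payoffs -4, 5, -5 → best response Beta.
Agent 3 against (B, R): payoffs 0, -1, -3 → best response Alpha.
Mutual best responses: (A, L, Alpha); (B, L, Beta); (B, R, Alpha).

The pure Nash equilibria are (A, L, Alpha); (B, L, Beta); (B, R, Alpha).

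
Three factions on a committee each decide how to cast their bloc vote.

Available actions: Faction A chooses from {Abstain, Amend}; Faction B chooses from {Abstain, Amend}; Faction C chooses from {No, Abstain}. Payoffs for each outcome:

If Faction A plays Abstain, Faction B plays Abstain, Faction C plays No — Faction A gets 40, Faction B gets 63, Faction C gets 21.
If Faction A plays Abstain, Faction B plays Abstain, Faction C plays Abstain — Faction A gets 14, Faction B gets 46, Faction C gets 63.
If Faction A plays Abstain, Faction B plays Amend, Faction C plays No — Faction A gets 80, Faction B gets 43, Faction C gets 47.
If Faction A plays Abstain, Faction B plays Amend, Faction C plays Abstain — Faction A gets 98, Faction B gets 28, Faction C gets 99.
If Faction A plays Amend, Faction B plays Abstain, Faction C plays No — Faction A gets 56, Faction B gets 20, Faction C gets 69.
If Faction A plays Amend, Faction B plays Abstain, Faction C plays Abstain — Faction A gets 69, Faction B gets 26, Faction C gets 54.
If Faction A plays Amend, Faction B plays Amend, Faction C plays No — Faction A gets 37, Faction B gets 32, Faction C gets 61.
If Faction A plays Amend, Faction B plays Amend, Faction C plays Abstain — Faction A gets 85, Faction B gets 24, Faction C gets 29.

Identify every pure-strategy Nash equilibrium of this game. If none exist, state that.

(Abstain, Abstain, No): Faction A can switch to Amend (40 → 56). Not NE.
(Abstain, Abstain, Abstain): Faction A can switch to Amend (14 → 69). Not NE.
(Abstain, Amend, No): Faction B can switch to Abstain (43 → 63). Not NE.
(Abstain, Amend, Abstain): Faction B can switch to Abstain (28 → 46). Not NE.
(Amend, Abstain, No): Faction B can switch to Amend (20 → 32). Not NE.
(Amend, Abstain, Abstain): Faction C can switch to No (54 → 69). Not NE.
(Amend, Amend, No): Faction A can switch to Abstain (37 → 80). Not NE.
(Amend, Amend, Abstain): Faction A can switch to Abstain (85 → 98). Not NE.

No pure-strategy Nash equilibrium.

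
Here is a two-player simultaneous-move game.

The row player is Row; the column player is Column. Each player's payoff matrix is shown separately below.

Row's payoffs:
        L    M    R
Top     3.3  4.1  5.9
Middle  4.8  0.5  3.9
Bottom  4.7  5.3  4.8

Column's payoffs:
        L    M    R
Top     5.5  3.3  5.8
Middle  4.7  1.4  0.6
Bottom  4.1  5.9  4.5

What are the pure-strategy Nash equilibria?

For each player, find the best response to each opponent profile; mutual best responses are the pure NE.
Row against L: payoffs 3.3, 4.8, 4.7 → best response Middle.
Row against M: payoffs 4.1, 0.5, 5.3 → best response Bottom.
Row against R: payoffs 5.9, 3.9, 4.8 → best response Top.
Column against Top: payoffs 5.5, 3.3, 5.8 → best response R.
Column against Middle: payoffs 4.7, 1.4, 0.6 → best response L.
Column against Bottom: payoffs 4.1, 5.9, 4.5 → best response M.
Mutual best responses: (Top, R); (Middle, L); (Bottom, M).

Pure-strategy Nash equilibria: (Top, R), (Middle, L), (Bottom, M)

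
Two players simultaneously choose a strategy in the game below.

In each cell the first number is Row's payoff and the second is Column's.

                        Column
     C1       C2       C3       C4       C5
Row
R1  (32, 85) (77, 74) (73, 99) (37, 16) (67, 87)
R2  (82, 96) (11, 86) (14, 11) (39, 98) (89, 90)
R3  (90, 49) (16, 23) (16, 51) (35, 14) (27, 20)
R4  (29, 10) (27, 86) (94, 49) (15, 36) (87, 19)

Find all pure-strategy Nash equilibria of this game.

Row against C1: payoffs 32, 82, 90, 29 → best response R3.
Row against C2: payoffs 77, 11, 16, 27 → best response R1.
Row against C3: payoffs 73, 14, 16, 94 → best response R4.
Row against C4: payoffs 37, 39, 35, 15 → best response R2.
Row against C5: payoffs 67, 89, 27, 87 → best response R2.
Column against R1: payoffs 85, 74, 99, 16, 87 → best response C3.
Column against R2: payoffs 96, 86, 11, 98, 90 → best response C4.
Column against R3: payoffs 49, 23, 51, 14, 20 → best response C3.
Column against R4: payoffs 10, 86, 49, 36, 19 → best response C2.
Mutual best responses: (R2, C4).

The unique pure-strategy Nash equilibrium is (R2, C4).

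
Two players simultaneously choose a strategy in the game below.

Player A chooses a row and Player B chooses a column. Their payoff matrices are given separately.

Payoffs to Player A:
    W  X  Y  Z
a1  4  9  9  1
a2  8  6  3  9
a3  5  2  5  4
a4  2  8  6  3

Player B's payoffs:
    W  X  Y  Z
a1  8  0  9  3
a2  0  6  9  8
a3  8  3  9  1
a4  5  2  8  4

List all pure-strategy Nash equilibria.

Pure NE: (a1, Y)

(a1, W): Player A can switch to a2 (4 → 8). Not NE.
(a1, X): Player B can switch to W (0 → 8). Not NE.
(a1, Y): Player A gets 9, best alternative 6; Player B gets 9, best alternative 8. No profitable deviation — NE.
(a1, Z): Player A can switch to a2 (1 → 9). Not NE.
(a2, W): Player B can switch to X (0 → 6). Not NE.
(a2, X): Player A can switch to a1 (6 → 9). Not NE.
(a2, Y): Player A can switch to a1 (3 → 9). Not NE.
(a2, Z): Player B can switch to Y (8 → 9). Not NE.
(a3, W): Player A can switch to a2 (5 → 8). Not NE.
(a3, X): Player A can switch to a1 (2 → 9). Not NE.
(a3, Y): Player A can switch to a1 (5 → 9). Not NE.
(The remaining 5 profiles each have a profitable deviation by the same check.)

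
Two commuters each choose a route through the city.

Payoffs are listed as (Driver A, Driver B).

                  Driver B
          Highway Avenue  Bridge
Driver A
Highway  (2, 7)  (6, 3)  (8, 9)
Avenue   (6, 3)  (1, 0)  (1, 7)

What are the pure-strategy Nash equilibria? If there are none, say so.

(Highway, Bridge)

Driver A against Highway: payoffs 2, 6 → best response Avenue.
Driver A against Avenue: payoffs 6, 1 → best response Highway.
Driver A against Bridge: payoffs 8, 1 → best response Highway.
Driver B against Highway: payoffs 7, 3, 9 → best response Bridge.
Driver B against Avenue: payoffs 3, 0, 7 → best response Bridge.
Mutual best responses: (Highway, Bridge).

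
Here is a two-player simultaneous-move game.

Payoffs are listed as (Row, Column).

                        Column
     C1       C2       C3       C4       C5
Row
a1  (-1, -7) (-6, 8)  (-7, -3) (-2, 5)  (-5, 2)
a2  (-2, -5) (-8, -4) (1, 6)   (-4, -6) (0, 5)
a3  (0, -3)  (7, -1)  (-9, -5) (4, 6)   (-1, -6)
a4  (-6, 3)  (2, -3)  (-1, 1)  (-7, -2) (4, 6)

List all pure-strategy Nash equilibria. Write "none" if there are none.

(a2, C3), (a3, C4), (a4, C5)

Check each profile: it is a Nash equilibrium iff no player can strictly gain by switching unilaterally.
(a1, C1): Row can switch to a3 (-1 → 0). Not NE.
(a1, C2): Row can switch to a3 (-6 → 7). Not NE.
(a1, C3): Row can switch to a2 (-7 → 1). Not NE.
(a1, C4): Row can switch to a3 (-2 → 4). Not NE.
(a1, C5): Row can switch to a2 (-5 → 0). Not NE.
(a2, C1): Row can switch to a1 (-2 → -1). Not NE.
(a2, C2): Row can switch to a1 (-8 → -6). Not NE.
(a2, C3): Row gets 1, best alternative -1; Column gets 6, best alternative 5. No profitable deviation — NE.
(a2, C4): Row can switch to a1 (-4 → -2). Not NE.
(a2, C5): Row can switch to a4 (0 → 4). Not NE.
(a3, C1): Column can switch to C2 (-3 → -1). Not NE.
(a3, C2): Column can switch to C4 (-1 → 6). Not NE.
(a3, C3): Row can switch to a1 (-9 → -7). Not NE.
(a3, C4): Row gets 4, best alternative -2; Column gets 6, best alternative -1. No profitable deviation — NE.
(a4, C5): Row gets 4, best alternative 0; Column gets 6, best alternative 3. No profitable deviation — NE.
(The remaining 5 profiles each have a profitable deviation by the same check.)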